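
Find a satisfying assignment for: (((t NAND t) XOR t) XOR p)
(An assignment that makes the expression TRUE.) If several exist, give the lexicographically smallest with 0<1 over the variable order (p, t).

p=0, t=0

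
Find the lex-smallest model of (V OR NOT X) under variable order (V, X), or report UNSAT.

V=0, X=0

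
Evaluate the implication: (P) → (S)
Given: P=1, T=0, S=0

Antecedent (P) = 1; consequent (S) = 0.
1 → 0 = 0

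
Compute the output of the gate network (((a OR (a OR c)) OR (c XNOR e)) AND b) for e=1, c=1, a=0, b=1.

Substituting: (((0 OR (0 OR 1)) OR (1 XNOR 1)) AND 1)
= 1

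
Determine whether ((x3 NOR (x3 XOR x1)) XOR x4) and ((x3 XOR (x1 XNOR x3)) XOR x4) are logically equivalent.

No. Counterexample: with x3=1, x1=0, x4=0, Expression 1 = 0 but Expression 2 = 1.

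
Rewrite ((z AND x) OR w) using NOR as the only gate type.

((((z NOR z) NOR (x NOR x)) NOR w) NOR (((z NOR z) NOR (x NOR x)) NOR w))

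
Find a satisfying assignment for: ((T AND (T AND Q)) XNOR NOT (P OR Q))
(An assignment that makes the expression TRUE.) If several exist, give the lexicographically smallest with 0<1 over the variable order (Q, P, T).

Q=0, P=1, T=0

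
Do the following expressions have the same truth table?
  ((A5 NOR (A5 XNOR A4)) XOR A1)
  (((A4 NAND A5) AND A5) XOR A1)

No. Counterexample: with A1=0, A5=0, A4=1, Expression 1 = 1 but Expression 2 = 0.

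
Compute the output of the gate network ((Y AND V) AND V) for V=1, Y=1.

Substituting: ((1 AND 1) AND 1)
= 1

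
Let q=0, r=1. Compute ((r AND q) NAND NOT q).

Substituting: ((1 AND 0) NAND NOT 0)
= 1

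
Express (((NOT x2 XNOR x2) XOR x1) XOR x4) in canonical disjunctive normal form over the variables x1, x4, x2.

(NOT x1 AND x4 AND NOT x2) OR (NOT x1 AND x4 AND x2) OR (x1 AND NOT x4 AND NOT x2) OR (x1 AND NOT x4 AND x2)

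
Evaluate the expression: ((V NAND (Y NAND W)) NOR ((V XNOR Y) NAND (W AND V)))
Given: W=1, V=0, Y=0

Substituting: ((0 NAND (0 NAND 1)) NOR ((0 XNOR 0) NAND (1 AND 0)))
= 0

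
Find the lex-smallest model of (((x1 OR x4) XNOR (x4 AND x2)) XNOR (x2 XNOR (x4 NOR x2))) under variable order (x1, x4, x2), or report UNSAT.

x1=1, x4=0, x2=0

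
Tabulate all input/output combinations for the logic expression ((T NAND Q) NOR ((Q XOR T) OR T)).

T | Q | Output
--------------
0 | 0 | 0
0 | 1 | 0
1 | 0 | 0
1 | 1 | 0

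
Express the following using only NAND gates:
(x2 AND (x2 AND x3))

((x2 NAND ((x2 NAND x3) NAND (x2 NAND x3))) NAND (x2 NAND ((x2 NAND x3) NAND (x2 NAND x3))))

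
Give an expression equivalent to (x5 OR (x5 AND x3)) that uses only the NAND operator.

((x5 NAND x5) NAND (((x5 NAND x3) NAND (x5 NAND x3)) NAND ((x5 NAND x3) NAND (x5 NAND x3))))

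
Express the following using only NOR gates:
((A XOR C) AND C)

((((((A NOR C) NOR (A NOR C)) NOR ((A NOR C) NOR (A NOR C))) NOR ((((A NOR A) NOR (C NOR C)) NOR ((A NOR A) NOR (C NOR C))) NOR (((A NOR A) NOR (C NOR C)) NOR ((A NOR A) NOR (C NOR C))))) NOR ((((A NOR C) NOR (A NOR C)) NOR ((A NOR C) NOR (A NOR C))) NOR ((((A NOR A) NOR (C NOR C)) NOR ((A NOR A) NOR (C NOR C))) NOR (((A NOR A) NOR (C NOR C)) NOR ((A NOR A) NOR (C NOR C)))))) NOR (C NOR C))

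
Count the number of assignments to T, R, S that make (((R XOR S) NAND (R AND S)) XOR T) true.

Satisfying assignments: (0,0,0), (0,0,1), (0,1,0), (0,1,1)
Count: 4 out of 8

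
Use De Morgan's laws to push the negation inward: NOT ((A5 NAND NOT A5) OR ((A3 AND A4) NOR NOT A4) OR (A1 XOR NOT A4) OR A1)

NOT (A5 NAND NOT A5) AND NOT ((A3 AND A4) NOR NOT A4) AND NOT (A1 XOR NOT A4) AND NOT A1
De Morgan's: NOT(OR of terms) = AND of negations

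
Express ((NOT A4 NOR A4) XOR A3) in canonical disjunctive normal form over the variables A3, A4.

(A3 AND NOT A4) OR (A3 AND A4)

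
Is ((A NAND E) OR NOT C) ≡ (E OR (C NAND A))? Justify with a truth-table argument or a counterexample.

No. Counterexample: with E=0, C=1, A=1, Expression 1 = 1 but Expression 2 = 0.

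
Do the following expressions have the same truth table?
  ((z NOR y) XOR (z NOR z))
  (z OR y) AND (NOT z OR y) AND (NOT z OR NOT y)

Yes, they are equivalent — the two output columns agree on all 4 assignments:
z | y | Expression 1 | Expression 2
-----------------------------------
0 | 0 | 0 | 0
0 | 1 | 1 | 1
1 | 0 | 0 | 0
1 | 1 | 0 | 0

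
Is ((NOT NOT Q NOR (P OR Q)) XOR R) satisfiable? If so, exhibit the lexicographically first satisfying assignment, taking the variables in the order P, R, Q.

P=0, R=0, Q=0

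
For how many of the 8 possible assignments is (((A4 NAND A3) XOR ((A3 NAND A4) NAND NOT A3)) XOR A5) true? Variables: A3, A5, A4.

Satisfying assignments: (0,0,0), (0,0,1), (1,0,1), (1,1,0)
Count: 4 out of 8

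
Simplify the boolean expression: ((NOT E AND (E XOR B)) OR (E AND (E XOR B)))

By distribution ((E AND v) OR (E AND NOT v) = E):
= (E XOR B)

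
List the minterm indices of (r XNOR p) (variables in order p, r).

Σm(0, 3) = (NOT p AND NOT r) OR (p AND r)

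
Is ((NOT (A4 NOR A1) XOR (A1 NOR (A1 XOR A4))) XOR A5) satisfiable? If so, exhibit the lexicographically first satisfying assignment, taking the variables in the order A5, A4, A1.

A5=0, A4=0, A1=0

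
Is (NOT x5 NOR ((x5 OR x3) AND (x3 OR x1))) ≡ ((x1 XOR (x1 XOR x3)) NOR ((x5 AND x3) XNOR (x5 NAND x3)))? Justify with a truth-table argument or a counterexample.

No. Counterexample: with x5=0, x3=0, x1=0, Expression 1 = 0 but Expression 2 = 1.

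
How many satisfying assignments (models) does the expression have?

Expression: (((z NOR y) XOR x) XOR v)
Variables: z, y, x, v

Satisfying assignments: (0,0,0,0), (0,0,1,1), (0,1,0,1), (0,1,1,0), (1,0,0,1), (1,0,1,0), (1,1,0,1), (1,1,1,0)
Count: 8 out of 16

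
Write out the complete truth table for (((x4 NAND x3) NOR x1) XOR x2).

x1 | x3 | x4 | x2 | Output
--------------------------
0 | 0 | 0 | 0 | 0
0 | 0 | 0 | 1 | 1
0 | 0 | 1 | 0 | 0
0 | 0 | 1 | 1 | 1
0 | 1 | 0 | 0 | 0
0 | 1 | 0 | 1 | 1
0 | 1 | 1 | 0 | 1
0 | 1 | 1 | 1 | 0
1 | 0 | 0 | 0 | 0
1 | 0 | 0 | 1 | 1
1 | 0 | 1 | 0 | 0
1 | 0 | 1 | 1 | 1
1 | 1 | 0 | 0 | 0
1 | 1 | 0 | 1 | 1
1 | 1 | 1 | 0 | 0
1 | 1 | 1 | 1 | 1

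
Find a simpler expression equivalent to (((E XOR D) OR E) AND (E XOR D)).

By absorption (E AND (E OR v) = E):
= (E XOR D)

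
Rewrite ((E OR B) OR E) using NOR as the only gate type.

((((E NOR B) NOR (E NOR B)) NOR E) NOR (((E NOR B) NOR (E NOR B)) NOR E))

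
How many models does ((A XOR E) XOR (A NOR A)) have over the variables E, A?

Satisfying assignments: (0,0), (0,1)
Count: 2 out of 4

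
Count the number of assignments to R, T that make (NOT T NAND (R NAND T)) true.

Satisfying assignments: (0,1), (1,1)
Count: 2 out of 4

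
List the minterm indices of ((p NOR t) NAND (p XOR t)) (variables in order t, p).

Σm(0, 1, 2, 3) = (NOT t AND NOT p) OR (NOT t AND p) OR (t AND NOT p) OR (t AND p)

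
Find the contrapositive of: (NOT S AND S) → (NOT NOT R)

Contrapositive: NOT R → NOT (NOT S AND S)
Note: A statement and its contrapositive are logically equivalent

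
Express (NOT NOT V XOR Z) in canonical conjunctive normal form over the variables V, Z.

(V OR Z) AND (NOT V OR NOT Z)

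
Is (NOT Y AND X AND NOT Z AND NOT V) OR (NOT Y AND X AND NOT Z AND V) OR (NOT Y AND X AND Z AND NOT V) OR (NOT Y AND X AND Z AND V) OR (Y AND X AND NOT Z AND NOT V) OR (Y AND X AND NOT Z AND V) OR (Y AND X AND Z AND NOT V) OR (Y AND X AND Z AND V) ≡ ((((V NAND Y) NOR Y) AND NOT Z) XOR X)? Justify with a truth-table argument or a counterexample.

Yes, they are equivalent — the two output columns agree on all 16 assignments:
Y | X | Z | V | Expression 1 | Expression 2
-------------------------------------------
0 | 0 | 0 | 0 | 0 | 0
0 | 0 | 0 | 1 | 0 | 0
0 | 0 | 1 | 0 | 0 | 0
0 | 0 | 1 | 1 | 0 | 0
0 | 1 | 0 | 0 | 1 | 1
0 | 1 | 0 | 1 | 1 | 1
0 | 1 | 1 | 0 | 1 | 1
0 | 1 | 1 | 1 | 1 | 1
1 | 0 | 0 | 0 | 0 | 0
1 | 0 | 0 | 1 | 0 | 0
1 | 0 | 1 | 0 | 0 | 0
1 | 0 | 1 | 1 | 0 | 0
1 | 1 | 0 | 0 | 1 | 1
1 | 1 | 0 | 1 | 1 | 1
1 | 1 | 1 | 0 | 1 | 1
1 | 1 | 1 | 1 | 1 | 1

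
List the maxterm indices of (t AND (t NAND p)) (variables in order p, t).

ΠM(0, 2, 3) = (p OR t) AND (NOT p OR t) AND (NOT p OR NOT t)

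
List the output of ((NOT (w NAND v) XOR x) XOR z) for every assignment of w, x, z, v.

w | x | z | v | Output
----------------------
0 | 0 | 0 | 0 | 0
0 | 0 | 0 | 1 | 0
0 | 0 | 1 | 0 | 1
0 | 0 | 1 | 1 | 1
0 | 1 | 0 | 0 | 1
0 | 1 | 0 | 1 | 1
0 | 1 | 1 | 0 | 0
0 | 1 | 1 | 1 | 0
1 | 0 | 0 | 0 | 0
1 | 0 | 0 | 1 | 1
1 | 0 | 1 | 0 | 1
1 | 0 | 1 | 1 | 0
1 | 1 | 0 | 0 | 1
1 | 1 | 0 | 1 | 0
1 | 1 | 1 | 0 | 0
1 | 1 | 1 | 1 | 1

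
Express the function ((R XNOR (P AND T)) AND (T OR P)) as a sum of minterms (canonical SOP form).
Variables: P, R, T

Σm(1, 4, 7) = (NOT P AND NOT R AND T) OR (P AND NOT R AND NOT T) OR (P AND R AND T)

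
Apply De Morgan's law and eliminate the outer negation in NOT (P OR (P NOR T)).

NOT P AND NOT (P NOR T)
De Morgan's: NOT(OR of terms) = AND of negations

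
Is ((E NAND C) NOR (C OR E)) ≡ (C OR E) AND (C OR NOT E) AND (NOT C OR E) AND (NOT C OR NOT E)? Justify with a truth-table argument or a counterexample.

Yes, they are equivalent — the two output columns agree on all 4 assignments:
C | E | Expression 1 | Expression 2
-----------------------------------
0 | 0 | 0 | 0
0 | 1 | 0 | 0
1 | 0 | 0 | 0
1 | 1 | 0 | 0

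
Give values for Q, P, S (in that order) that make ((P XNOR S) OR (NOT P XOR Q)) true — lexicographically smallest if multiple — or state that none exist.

Q=0, P=0, S=0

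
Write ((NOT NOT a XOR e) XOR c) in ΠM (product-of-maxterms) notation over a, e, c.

ΠM(0, 3, 5, 6) = (a OR e OR c) AND (a OR NOT e OR NOT c) AND (NOT a OR e OR NOT c) AND (NOT a OR NOT e OR c)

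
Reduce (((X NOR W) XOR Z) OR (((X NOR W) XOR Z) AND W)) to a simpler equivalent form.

By absorption (E OR (E AND v) = E):
= ((X NOR W) XOR Z)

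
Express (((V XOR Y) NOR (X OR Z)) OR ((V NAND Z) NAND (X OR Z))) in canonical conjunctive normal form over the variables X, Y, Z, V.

(X OR Y OR NOT Z OR V) AND (X OR NOT Y OR NOT Z OR V) AND (NOT X OR Y OR Z OR V) AND (NOT X OR Y OR Z OR NOT V) AND (NOT X OR Y OR NOT Z OR V) AND (NOT X OR NOT Y OR Z OR V) AND (NOT X OR NOT Y OR Z OR NOT V) AND (NOT X OR NOT Y OR NOT Z OR V)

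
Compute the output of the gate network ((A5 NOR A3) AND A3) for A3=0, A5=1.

Substituting: ((1 NOR 0) AND 0)
= 0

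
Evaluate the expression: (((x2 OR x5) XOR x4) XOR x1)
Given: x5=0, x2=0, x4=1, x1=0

Substituting: (((0 OR 0) XOR 1) XOR 0)
= 1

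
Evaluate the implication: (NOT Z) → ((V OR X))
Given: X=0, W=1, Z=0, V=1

Antecedent (NOT Z) = 1; consequent ((V OR X)) = 1.
1 → 1 = 1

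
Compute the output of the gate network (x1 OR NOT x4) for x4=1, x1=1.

Substituting: (1 OR NOT 1)
= 1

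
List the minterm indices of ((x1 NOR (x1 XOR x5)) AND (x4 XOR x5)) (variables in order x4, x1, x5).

Σm(4) = (x4 AND NOT x1 AND NOT x5)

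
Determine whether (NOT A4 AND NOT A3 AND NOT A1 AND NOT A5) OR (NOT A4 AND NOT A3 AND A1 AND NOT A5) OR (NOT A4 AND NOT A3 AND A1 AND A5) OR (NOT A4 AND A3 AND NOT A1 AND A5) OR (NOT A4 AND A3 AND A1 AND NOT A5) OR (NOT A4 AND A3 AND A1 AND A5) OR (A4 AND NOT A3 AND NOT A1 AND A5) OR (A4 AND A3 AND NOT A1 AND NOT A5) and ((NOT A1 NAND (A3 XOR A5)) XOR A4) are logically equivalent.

Yes, they are equivalent — the two output columns agree on all 16 assignments:
A4 | A3 | A1 | A5 | Expression 1 | Expression 2
-----------------------------------------------
0 | 0 | 0 | 0 | 1 | 1
0 | 0 | 0 | 1 | 0 | 0
0 | 0 | 1 | 0 | 1 | 1
0 | 0 | 1 | 1 | 1 | 1
0 | 1 | 0 | 0 | 0 | 0
0 | 1 | 0 | 1 | 1 | 1
0 | 1 | 1 | 0 | 1 | 1
0 | 1 | 1 | 1 | 1 | 1
1 | 0 | 0 | 0 | 0 | 0
1 | 0 | 0 | 1 | 1 | 1
1 | 0 | 1 | 0 | 0 | 0
1 | 0 | 1 | 1 | 0 | 0
1 | 1 | 0 | 0 | 1 | 1
1 | 1 | 0 | 1 | 0 | 0
1 | 1 | 1 | 0 | 0 | 0
1 | 1 | 1 | 1 | 0 | 0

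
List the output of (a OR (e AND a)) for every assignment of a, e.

a | e | Output
--------------
0 | 0 | 0
0 | 1 | 0
1 | 0 | 1
1 | 1 | 1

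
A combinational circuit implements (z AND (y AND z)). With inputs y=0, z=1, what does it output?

Substituting: (1 AND (0 AND 1))
= 0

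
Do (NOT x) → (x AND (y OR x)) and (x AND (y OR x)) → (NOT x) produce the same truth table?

No, Converse is not equivalent to original (counterexample: y=0, x=0)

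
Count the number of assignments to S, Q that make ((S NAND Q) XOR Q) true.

Satisfying assignments: (0,0), (1,0), (1,1)
Count: 3 out of 4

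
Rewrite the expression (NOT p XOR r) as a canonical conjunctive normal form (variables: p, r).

(p OR NOT r) AND (NOT p OR r)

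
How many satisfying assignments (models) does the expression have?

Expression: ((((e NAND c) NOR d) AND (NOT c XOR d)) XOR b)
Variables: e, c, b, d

Satisfying assignments: (0,0,1,0), (0,0,1,1), (0,1,1,0), (0,1,1,1), (1,0,1,0), (1,0,1,1), (1,1,1,0), (1,1,1,1)
Count: 8 out of 16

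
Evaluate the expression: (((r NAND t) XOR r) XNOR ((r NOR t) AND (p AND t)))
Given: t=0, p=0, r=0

Substituting: (((0 NAND 0) XOR 0) XNOR ((0 NOR 0) AND (0 AND 0)))
= 0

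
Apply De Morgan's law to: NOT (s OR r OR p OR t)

NOT s AND NOT r AND NOT p AND NOT t
De Morgan's: NOT(OR of terms) = AND of negations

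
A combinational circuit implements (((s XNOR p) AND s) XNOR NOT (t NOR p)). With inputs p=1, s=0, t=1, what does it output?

Substituting: (((0 XNOR 1) AND 0) XNOR NOT (1 NOR 1))
= 0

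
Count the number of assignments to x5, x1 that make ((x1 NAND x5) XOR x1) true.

Satisfying assignments: (0,0), (1,0), (1,1)
Count: 3 out of 4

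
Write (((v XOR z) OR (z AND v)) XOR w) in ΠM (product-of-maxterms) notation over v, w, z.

ΠM(0, 3, 6, 7) = (v OR w OR z) AND (v OR NOT w OR NOT z) AND (NOT v OR NOT w OR z) AND (NOT v OR NOT w OR NOT z)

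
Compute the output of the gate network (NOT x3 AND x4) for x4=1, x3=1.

Substituting: (NOT 1 AND 1)
= 0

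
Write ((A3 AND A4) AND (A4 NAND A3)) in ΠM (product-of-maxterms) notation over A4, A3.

ΠM(0, 1, 2, 3) = (A4 OR A3) AND (A4 OR NOT A3) AND (NOT A4 OR A3) AND (NOT A4 OR NOT A3)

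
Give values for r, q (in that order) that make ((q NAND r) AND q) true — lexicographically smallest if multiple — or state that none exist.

r=0, q=1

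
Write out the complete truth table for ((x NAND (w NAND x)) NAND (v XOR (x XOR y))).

v | y | w | x | Output
----------------------
0 | 0 | 0 | 0 | 1
0 | 0 | 0 | 1 | 1
0 | 0 | 1 | 0 | 1
0 | 0 | 1 | 1 | 0
0 | 1 | 0 | 0 | 0
0 | 1 | 0 | 1 | 1
0 | 1 | 1 | 0 | 0
0 | 1 | 1 | 1 | 1
1 | 0 | 0 | 0 | 0
1 | 0 | 0 | 1 | 1
1 | 0 | 1 | 0 | 0
1 | 0 | 1 | 1 | 1
1 | 1 | 0 | 0 | 1
1 | 1 | 0 | 1 | 1
1 | 1 | 1 | 0 | 1
1 | 1 | 1 | 1 | 0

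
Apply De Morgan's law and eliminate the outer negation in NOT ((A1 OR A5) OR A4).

NOT (A1 OR A5) AND NOT A4
De Morgan's: NOT(OR of terms) = AND of negations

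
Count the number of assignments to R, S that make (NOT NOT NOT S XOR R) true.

Satisfying assignments: (0,0), (1,1)
Count: 2 out of 4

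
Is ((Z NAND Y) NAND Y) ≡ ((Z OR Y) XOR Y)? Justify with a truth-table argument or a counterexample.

No. Counterexample: with Z=0, Y=0, Expression 1 = 1 but Expression 2 = 0.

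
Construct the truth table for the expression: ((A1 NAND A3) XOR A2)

A2 | A3 | A1 | Output
---------------------
0 | 0 | 0 | 1
0 | 0 | 1 | 1
0 | 1 | 0 | 1
0 | 1 | 1 | 0
1 | 0 | 0 | 0
1 | 0 | 1 | 0
1 | 1 | 0 | 0
1 | 1 | 1 | 1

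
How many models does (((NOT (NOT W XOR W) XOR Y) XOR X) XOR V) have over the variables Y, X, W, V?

Satisfying assignments: (0,0,0,1), (0,0,1,1), (0,1,0,0), (0,1,1,0), (1,0,0,0), (1,0,1,0), (1,1,0,1), (1,1,1,1)
Count: 8 out of 16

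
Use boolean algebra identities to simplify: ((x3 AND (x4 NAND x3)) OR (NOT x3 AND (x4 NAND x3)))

By distribution ((E AND v) OR (E AND NOT v) = E):
= (x4 NAND x3)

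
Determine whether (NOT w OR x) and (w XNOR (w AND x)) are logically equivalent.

Yes, they are equivalent — the two output columns agree on all 4 assignments:
w | x | Expression 1 | Expression 2
-----------------------------------
0 | 0 | 1 | 1
0 | 1 | 1 | 1
1 | 0 | 0 | 0
1 | 1 | 1 | 1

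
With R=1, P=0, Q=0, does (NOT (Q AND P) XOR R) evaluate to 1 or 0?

Substituting: (NOT (0 AND 0) XOR 1)
= 0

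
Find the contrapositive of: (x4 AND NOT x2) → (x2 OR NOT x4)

Contrapositive: NOT (x2 OR NOT x4) → NOT (x4 AND NOT x2)
Note: A statement and its contrapositive are logically equivalent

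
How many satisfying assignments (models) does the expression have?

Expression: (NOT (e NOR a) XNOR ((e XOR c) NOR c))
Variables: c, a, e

Satisfying assignments: (0,1,0), (1,0,0)
Count: 2 out of 8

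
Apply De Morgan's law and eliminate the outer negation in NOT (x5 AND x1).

NOT x5 OR NOT x1
De Morgan's: NOT(AND of terms) = OR of negations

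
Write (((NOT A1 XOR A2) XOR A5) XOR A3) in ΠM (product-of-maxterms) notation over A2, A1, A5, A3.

ΠM(1, 2, 4, 7, 8, 11, 13, 14) = (A2 OR A1 OR A5 OR NOT A3) AND (A2 OR A1 OR NOT A5 OR A3) AND (A2 OR NOT A1 OR A5 OR A3) AND (A2 OR NOT A1 OR NOT A5 OR NOT A3) AND (NOT A2 OR A1 OR A5 OR A3) AND (NOT A2 OR A1 OR NOT A5 OR NOT A3) AND (NOT A2 OR NOT A1 OR A5 OR NOT A3) AND (NOT A2 OR NOT A1 OR NOT A5 OR A3)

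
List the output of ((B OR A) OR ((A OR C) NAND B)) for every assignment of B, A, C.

B | A | C | Output
------------------
0 | 0 | 0 | 1
0 | 0 | 1 | 1
0 | 1 | 0 | 1
0 | 1 | 1 | 1
1 | 0 | 0 | 1
1 | 0 | 1 | 1
1 | 1 | 0 | 1
1 | 1 | 1 | 1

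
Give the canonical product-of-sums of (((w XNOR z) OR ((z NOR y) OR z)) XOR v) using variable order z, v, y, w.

ΠM(3, 4, 5, 6, 12, 13, 14, 15) = (z OR v OR NOT y OR NOT w) AND (z OR NOT v OR y OR w) AND (z OR NOT v OR y OR NOT w) AND (z OR NOT v OR NOT y OR w) AND (NOT z OR NOT v OR y OR w) AND (NOT z OR NOT v OR y OR NOT w) AND (NOT z OR NOT v OR NOT y OR w) AND (NOT z OR NOT v OR NOT y OR NOT w)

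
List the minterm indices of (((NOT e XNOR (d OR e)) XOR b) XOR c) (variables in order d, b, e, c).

Σm(1, 3, 4, 6, 8, 11, 13, 14) = (NOT d AND NOT b AND NOT e AND c) OR (NOT d AND NOT b AND e AND c) OR (NOT d AND b AND NOT e AND NOT c) OR (NOT d AND b AND e AND NOT c) OR (d AND NOT b AND NOT e AND NOT c) OR (d AND NOT b AND e AND c) OR (d AND b AND NOT e AND c) OR (d AND b AND e AND NOT c)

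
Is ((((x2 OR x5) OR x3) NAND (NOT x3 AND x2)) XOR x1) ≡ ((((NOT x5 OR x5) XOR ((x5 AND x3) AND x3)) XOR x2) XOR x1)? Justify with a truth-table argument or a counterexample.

No. Counterexample: with x3=1, x2=0, x1=0, x5=1, Expression 1 = 1 but Expression 2 = 0.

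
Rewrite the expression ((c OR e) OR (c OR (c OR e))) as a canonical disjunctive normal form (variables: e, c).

(NOT e AND c) OR (e AND NOT c) OR (e AND c)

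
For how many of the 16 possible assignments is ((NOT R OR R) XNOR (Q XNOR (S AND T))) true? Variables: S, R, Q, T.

Satisfying assignments: (0,0,0,0), (0,0,0,1), (0,1,0,0), (0,1,0,1), (1,0,0,0), (1,0,1,1), (1,1,0,0), (1,1,1,1)
Count: 8 out of 16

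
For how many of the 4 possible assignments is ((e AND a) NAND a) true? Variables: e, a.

Satisfying assignments: (0,0), (0,1), (1,0)
Count: 3 out of 4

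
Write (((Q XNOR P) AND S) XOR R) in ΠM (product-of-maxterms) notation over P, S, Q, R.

ΠM(0, 2, 5, 6, 8, 10, 12, 15) = (P OR S OR Q OR R) AND (P OR S OR NOT Q OR R) AND (P OR NOT S OR Q OR NOT R) AND (P OR NOT S OR NOT Q OR R) AND (NOT P OR S OR Q OR R) AND (NOT P OR S OR NOT Q OR R) AND (NOT P OR NOT S OR Q OR R) AND (NOT P OR NOT S OR NOT Q OR NOT R)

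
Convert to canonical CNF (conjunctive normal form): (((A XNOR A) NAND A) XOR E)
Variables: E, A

(E OR NOT A) AND (NOT E OR A)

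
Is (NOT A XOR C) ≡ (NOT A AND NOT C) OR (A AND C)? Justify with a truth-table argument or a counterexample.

Yes, they are equivalent — the two output columns agree on all 4 assignments:
A | C | Expression 1 | Expression 2
-----------------------------------
0 | 0 | 1 | 1
0 | 1 | 0 | 0
1 | 0 | 0 | 0
1 | 1 | 1 | 1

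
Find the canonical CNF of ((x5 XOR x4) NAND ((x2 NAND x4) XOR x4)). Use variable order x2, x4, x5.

(x2 OR x4 OR NOT x5) AND (NOT x2 OR x4 OR NOT x5) AND (NOT x2 OR NOT x4 OR x5)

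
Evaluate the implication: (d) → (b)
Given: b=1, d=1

Antecedent (d) = 1; consequent (b) = 1.
1 → 1 = 1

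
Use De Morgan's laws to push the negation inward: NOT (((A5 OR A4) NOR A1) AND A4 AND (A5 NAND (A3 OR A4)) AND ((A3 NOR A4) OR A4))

NOT ((A5 OR A4) NOR A1) OR NOT A4 OR NOT (A5 NAND (A3 OR A4)) OR NOT ((A3 NOR A4) OR A4)
De Morgan's: NOT(AND of terms) = OR of negations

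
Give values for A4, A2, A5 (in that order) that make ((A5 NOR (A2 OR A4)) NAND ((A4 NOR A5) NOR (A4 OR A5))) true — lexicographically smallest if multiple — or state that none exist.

A4=0, A2=0, A5=0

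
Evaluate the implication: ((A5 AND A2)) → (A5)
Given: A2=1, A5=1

Antecedent ((A5 AND A2)) = 1; consequent (A5) = 1.
1 → 1 = 1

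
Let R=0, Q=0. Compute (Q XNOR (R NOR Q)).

Substituting: (0 XNOR (0 NOR 0))
= 0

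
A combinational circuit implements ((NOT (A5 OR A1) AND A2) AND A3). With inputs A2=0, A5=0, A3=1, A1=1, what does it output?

Substituting: ((NOT (0 OR 1) AND 0) AND 1)
= 0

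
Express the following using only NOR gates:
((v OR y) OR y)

((((v NOR y) NOR (v NOR y)) NOR y) NOR (((v NOR y) NOR (v NOR y)) NOR y))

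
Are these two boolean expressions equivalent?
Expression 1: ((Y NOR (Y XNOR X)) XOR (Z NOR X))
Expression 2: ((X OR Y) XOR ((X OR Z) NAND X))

No. Counterexample: with X=0, Z=0, Y=1, Expression 1 = 1 but Expression 2 = 0.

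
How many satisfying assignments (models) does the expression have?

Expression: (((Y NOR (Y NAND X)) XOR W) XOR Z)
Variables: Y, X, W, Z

Satisfying assignments: (0,0,0,1), (0,0,1,0), (0,1,0,1), (0,1,1,0), (1,0,0,1), (1,0,1,0), (1,1,0,1), (1,1,1,0)
Count: 8 out of 16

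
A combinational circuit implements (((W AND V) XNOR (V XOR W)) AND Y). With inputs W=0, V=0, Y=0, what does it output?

Substituting: (((0 AND 0) XNOR (0 XOR 0)) AND 0)
= 0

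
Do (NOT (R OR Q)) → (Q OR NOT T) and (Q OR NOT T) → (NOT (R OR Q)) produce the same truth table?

No, Converse is not equivalent to original (counterexample: R=0, T=0, Q=1)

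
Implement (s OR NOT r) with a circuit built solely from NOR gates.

((s NOR (r NOR r)) NOR (s NOR (r NOR r)))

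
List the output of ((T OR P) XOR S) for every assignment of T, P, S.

T | P | S | Output
------------------
0 | 0 | 0 | 0
0 | 0 | 1 | 1
0 | 1 | 0 | 1
0 | 1 | 1 | 0
1 | 0 | 0 | 1
1 | 0 | 1 | 0
1 | 1 | 0 | 1
1 | 1 | 1 | 0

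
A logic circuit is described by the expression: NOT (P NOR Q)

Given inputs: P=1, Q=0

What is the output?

Substituting: NOT (1 NOR 0)
= 1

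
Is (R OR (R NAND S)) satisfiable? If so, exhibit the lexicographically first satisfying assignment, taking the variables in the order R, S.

R=0, S=0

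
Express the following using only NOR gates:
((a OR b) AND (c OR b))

((((a NOR b) NOR (a NOR b)) NOR ((a NOR b) NOR (a NOR b))) NOR (((c NOR b) NOR (c NOR b)) NOR ((c NOR b) NOR (c NOR b))))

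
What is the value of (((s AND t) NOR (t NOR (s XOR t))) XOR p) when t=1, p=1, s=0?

Substituting: (((0 AND 1) NOR (1 NOR (0 XOR 1))) XOR 1)
= 0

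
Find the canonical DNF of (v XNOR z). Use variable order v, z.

(NOT v AND NOT z) OR (v AND z)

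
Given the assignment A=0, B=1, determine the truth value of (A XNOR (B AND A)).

Substituting: (0 XNOR (1 AND 0))
= 1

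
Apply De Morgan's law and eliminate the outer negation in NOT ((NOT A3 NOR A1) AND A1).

NOT (NOT A3 NOR A1) OR NOT A1
De Morgan's: NOT(AND of terms) = OR of negations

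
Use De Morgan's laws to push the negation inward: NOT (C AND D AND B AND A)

NOT C OR NOT D OR NOT B OR NOT A
De Morgan's: NOT(AND of terms) = OR of negations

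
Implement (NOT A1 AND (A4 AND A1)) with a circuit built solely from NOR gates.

(((A1 NOR A1) NOR (A1 NOR A1)) NOR (((A4 NOR A4) NOR (A1 NOR A1)) NOR ((A4 NOR A4) NOR (A1 NOR A1))))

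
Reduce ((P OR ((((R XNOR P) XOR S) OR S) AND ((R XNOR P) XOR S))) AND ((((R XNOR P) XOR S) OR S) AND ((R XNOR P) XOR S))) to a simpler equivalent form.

By absorption (E AND (E OR v) = E) then absorption (E AND (E OR v) = E):
= ((R XNOR P) XOR S)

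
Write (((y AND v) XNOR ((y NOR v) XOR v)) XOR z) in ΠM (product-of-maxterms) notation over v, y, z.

ΠM(0, 3, 4, 7) = (v OR y OR z) AND (v OR NOT y OR NOT z) AND (NOT v OR y OR z) AND (NOT v OR NOT y OR NOT z)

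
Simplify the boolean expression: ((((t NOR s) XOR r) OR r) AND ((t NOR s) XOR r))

By absorption (E AND (E OR v) = E):
= ((t NOR s) XOR r)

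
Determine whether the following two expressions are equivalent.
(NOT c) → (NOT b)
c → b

No, Inverse is not equivalent to original (counterexample: c=0, b=1)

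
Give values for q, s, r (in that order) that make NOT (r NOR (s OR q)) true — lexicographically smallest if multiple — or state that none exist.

q=0, s=0, r=1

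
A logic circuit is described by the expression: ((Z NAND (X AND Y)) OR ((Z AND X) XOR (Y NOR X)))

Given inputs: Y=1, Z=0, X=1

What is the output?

Substituting: ((0 NAND (1 AND 1)) OR ((0 AND 1) XOR (1 NOR 1)))
= 1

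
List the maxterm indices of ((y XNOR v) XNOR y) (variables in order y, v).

ΠM(0, 2) = (y OR v) AND (NOT y OR v)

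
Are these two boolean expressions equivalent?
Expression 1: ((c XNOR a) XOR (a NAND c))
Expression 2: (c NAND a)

No. Counterexample: with c=0, a=0, Expression 1 = 0 but Expression 2 = 1.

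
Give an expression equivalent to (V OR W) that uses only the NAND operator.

((V NAND V) NAND (W NAND W))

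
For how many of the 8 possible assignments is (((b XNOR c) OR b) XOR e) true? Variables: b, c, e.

Satisfying assignments: (0,0,0), (0,1,1), (1,0,0), (1,1,0)
Count: 4 out of 8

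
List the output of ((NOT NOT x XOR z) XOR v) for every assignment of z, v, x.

z | v | x | Output
------------------
0 | 0 | 0 | 0
0 | 0 | 1 | 1
0 | 1 | 0 | 1
0 | 1 | 1 | 0
1 | 0 | 0 | 1
1 | 0 | 1 | 0
1 | 1 | 0 | 0
1 | 1 | 1 | 1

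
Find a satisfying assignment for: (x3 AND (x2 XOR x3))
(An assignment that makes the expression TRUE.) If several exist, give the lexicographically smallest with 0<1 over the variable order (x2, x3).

x2=0, x3=1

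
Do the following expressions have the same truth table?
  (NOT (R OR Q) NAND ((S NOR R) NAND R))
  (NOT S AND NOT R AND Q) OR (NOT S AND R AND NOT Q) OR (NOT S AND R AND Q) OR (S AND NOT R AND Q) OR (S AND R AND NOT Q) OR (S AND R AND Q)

Yes, they are equivalent — the two output columns agree on all 8 assignments:
S | R | Q | Expression 1 | Expression 2
---------------------------------------
0 | 0 | 0 | 0 | 0
0 | 0 | 1 | 1 | 1
0 | 1 | 0 | 1 | 1
0 | 1 | 1 | 1 | 1
1 | 0 | 0 | 0 | 0
1 | 0 | 1 | 1 | 1
1 | 1 | 0 | 1 | 1
1 | 1 | 1 | 1 | 1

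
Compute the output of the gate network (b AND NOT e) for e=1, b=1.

Substituting: (1 AND NOT 1)
= 0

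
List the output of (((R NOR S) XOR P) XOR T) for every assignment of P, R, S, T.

P | R | S | T | Output
----------------------
0 | 0 | 0 | 0 | 1
0 | 0 | 0 | 1 | 0
0 | 0 | 1 | 0 | 0
0 | 0 | 1 | 1 | 1
0 | 1 | 0 | 0 | 0
0 | 1 | 0 | 1 | 1
0 | 1 | 1 | 0 | 0
0 | 1 | 1 | 1 | 1
1 | 0 | 0 | 0 | 0
1 | 0 | 0 | 1 | 1
1 | 0 | 1 | 0 | 1
1 | 0 | 1 | 1 | 0
1 | 1 | 0 | 0 | 1
1 | 1 | 0 | 1 | 0
1 | 1 | 1 | 0 | 1
1 | 1 | 1 | 1 | 0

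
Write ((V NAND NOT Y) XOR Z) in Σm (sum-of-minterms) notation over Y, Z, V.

Σm(0, 3, 4, 5) = (NOT Y AND NOT Z AND NOT V) OR (NOT Y AND Z AND V) OR (Y AND NOT Z AND NOT V) OR (Y AND NOT Z AND V)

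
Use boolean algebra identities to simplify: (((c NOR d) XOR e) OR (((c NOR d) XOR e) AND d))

By absorption (E OR (E AND v) = E):
= ((c NOR d) XOR e)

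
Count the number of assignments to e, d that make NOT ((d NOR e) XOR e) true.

Satisfying assignments: (0,1)
Count: 1 out of 4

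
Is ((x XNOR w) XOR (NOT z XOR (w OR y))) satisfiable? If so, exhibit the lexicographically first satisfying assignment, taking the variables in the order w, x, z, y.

w=0, x=0, z=0, y=1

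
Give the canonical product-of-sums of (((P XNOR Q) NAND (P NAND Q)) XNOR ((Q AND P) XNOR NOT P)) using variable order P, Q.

ΠM(1, 3) = (P OR NOT Q) AND (NOT P OR NOT Q)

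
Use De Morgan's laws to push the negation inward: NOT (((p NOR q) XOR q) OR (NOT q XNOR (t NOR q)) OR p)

NOT ((p NOR q) XOR q) AND NOT (NOT q XNOR (t NOR q)) AND NOT p
De Morgan's: NOT(OR of terms) = AND of negations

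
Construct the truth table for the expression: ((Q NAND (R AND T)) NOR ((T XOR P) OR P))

P | R | Q | T | Output
----------------------
0 | 0 | 0 | 0 | 0
0 | 0 | 0 | 1 | 0
0 | 0 | 1 | 0 | 0
0 | 0 | 1 | 1 | 0
0 | 1 | 0 | 0 | 0
0 | 1 | 0 | 1 | 0
0 | 1 | 1 | 0 | 0
0 | 1 | 1 | 1 | 0
1 | 0 | 0 | 0 | 0
1 | 0 | 0 | 1 | 0
1 | 0 | 1 | 0 | 0
1 | 0 | 1 | 1 | 0
1 | 1 | 0 | 0 | 0
1 | 1 | 0 | 1 | 0
1 | 1 | 1 | 0 | 0
1 | 1 | 1 | 1 | 0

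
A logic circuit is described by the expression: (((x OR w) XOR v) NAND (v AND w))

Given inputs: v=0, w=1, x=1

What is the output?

Substituting: (((1 OR 1) XOR 0) NAND (0 AND 1))
= 1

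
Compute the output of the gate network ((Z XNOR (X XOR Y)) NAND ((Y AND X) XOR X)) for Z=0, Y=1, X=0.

Substituting: ((0 XNOR (0 XOR 1)) NAND ((1 AND 0) XOR 0))
= 1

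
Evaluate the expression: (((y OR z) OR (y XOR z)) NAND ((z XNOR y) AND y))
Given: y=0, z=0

Substituting: (((0 OR 0) OR (0 XOR 0)) NAND ((0 XNOR 0) AND 0))
= 1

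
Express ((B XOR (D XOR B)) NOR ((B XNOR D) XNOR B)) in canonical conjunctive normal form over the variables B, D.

(B OR NOT D) AND (NOT B OR NOT D)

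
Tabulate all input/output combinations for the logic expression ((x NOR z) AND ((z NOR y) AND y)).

y | x | z | Output
------------------
0 | 0 | 0 | 0
0 | 0 | 1 | 0
0 | 1 | 0 | 0
0 | 1 | 1 | 0
1 | 0 | 0 | 0
1 | 0 | 1 | 0
1 | 1 | 0 | 0
1 | 1 | 1 | 0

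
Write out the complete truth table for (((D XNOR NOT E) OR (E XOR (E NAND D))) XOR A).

E | D | A | Output
------------------
0 | 0 | 0 | 1
0 | 0 | 1 | 0
0 | 1 | 0 | 1
0 | 1 | 1 | 0
1 | 0 | 0 | 1
1 | 0 | 1 | 0
1 | 1 | 0 | 1
1 | 1 | 1 | 0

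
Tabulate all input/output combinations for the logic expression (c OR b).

c | b | Output
--------------
0 | 0 | 0
0 | 1 | 1
1 | 0 | 1
1 | 1 | 1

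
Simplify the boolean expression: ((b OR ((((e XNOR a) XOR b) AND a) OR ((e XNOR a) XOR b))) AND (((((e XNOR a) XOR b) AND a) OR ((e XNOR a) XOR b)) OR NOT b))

By distribution ((E OR v) AND (E OR NOT v) = E) then absorption (E OR (E AND v) = E):
= ((e XNOR a) XOR b)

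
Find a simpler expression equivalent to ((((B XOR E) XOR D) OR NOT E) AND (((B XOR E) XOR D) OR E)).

By distribution ((E OR v) AND (E OR NOT v) = E):
= ((B XOR E) XOR D)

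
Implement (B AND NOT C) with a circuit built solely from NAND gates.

((B NAND (C NAND C)) NAND (B NAND (C NAND C)))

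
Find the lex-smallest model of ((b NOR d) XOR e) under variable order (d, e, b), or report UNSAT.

d=0, e=0, b=0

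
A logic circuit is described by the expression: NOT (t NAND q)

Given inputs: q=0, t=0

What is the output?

Substituting: NOT (0 NAND 0)
= 0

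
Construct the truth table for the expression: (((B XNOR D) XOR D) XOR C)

B | C | D | Output
------------------
0 | 0 | 0 | 1
0 | 0 | 1 | 1
0 | 1 | 0 | 0
0 | 1 | 1 | 0
1 | 0 | 0 | 0
1 | 0 | 1 | 0
1 | 1 | 0 | 1
1 | 1 | 1 | 1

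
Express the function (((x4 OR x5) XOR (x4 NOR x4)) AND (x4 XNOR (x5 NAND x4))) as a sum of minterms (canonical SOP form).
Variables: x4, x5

Σm(2) = (x4 AND NOT x5)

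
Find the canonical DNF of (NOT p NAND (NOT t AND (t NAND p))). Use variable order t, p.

(NOT t AND p) OR (t AND NOT p) OR (t AND p)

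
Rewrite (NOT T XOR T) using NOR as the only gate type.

(((((T NOR T) NOR T) NOR ((T NOR T) NOR T)) NOR (((T NOR T) NOR T) NOR ((T NOR T) NOR T))) NOR (((((T NOR T) NOR (T NOR T)) NOR (T NOR T)) NOR (((T NOR T) NOR (T NOR T)) NOR (T NOR T))) NOR ((((T NOR T) NOR (T NOR T)) NOR (T NOR T)) NOR (((T NOR T) NOR (T NOR T)) NOR (T NOR T)))))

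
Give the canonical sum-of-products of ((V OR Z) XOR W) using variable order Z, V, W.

Σm(1, 2, 4, 6) = (NOT Z AND NOT V AND W) OR (NOT Z AND V AND NOT W) OR (Z AND NOT V AND NOT W) OR (Z AND V AND NOT W)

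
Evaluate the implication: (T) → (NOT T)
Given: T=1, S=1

Antecedent (T) = 1; consequent (NOT T) = 0.
1 → 0 = 0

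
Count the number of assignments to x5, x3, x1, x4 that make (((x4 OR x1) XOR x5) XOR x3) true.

Satisfying assignments: (0,0,0,1), (0,0,1,0), (0,0,1,1), (0,1,0,0), (1,0,0,0), (1,1,0,1), (1,1,1,0), (1,1,1,1)
Count: 8 out of 16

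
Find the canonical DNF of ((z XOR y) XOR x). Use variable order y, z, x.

(NOT y AND NOT z AND x) OR (NOT y AND z AND NOT x) OR (y AND NOT z AND NOT x) OR (y AND z AND x)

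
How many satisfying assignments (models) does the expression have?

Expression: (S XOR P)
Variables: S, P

Satisfying assignments: (0,1), (1,0)
Count: 2 out of 4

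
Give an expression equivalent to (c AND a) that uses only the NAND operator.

((c NAND a) NAND (c NAND a))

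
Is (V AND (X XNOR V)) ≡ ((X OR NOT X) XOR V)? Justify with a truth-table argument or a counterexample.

No. Counterexample: with X=0, V=0, Expression 1 = 0 but Expression 2 = 1.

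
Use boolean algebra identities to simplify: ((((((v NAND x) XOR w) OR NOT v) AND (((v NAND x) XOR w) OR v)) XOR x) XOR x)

By XOR self-cancellation ((E XOR v) XOR v = E) then distribution ((E OR v) AND (E OR NOT v) = E):
= ((v NAND x) XOR w)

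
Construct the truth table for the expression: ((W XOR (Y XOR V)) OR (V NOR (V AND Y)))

W | Y | V | Output
------------------
0 | 0 | 0 | 1
0 | 0 | 1 | 1
0 | 1 | 0 | 1
0 | 1 | 1 | 0
1 | 0 | 0 | 1
1 | 0 | 1 | 0
1 | 1 | 0 | 1
1 | 1 | 1 | 1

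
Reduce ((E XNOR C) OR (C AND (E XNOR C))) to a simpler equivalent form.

By absorption (E OR (E AND v) = E):
= (E XNOR C)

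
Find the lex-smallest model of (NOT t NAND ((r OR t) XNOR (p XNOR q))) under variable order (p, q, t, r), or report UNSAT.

p=0, q=0, t=0, r=0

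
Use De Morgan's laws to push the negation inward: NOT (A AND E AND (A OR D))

NOT A OR NOT E OR NOT (A OR D)
De Morgan's: NOT(AND of terms) = OR of negations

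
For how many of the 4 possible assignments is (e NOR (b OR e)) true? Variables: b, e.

Satisfying assignments: (0,0)
Count: 1 out of 4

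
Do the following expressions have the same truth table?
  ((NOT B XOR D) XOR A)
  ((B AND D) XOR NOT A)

No. Counterexample: with D=0, B=1, A=0, Expression 1 = 0 but Expression 2 = 1.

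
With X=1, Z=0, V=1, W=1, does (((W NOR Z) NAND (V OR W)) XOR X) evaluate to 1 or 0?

Substituting: (((1 NOR 0) NAND (1 OR 1)) XOR 1)
= 0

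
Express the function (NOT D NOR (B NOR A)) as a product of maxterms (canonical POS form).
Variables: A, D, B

ΠM(0, 1, 2, 4, 5) = (A OR D OR B) AND (A OR D OR NOT B) AND (A OR NOT D OR B) AND (NOT A OR D OR B) AND (NOT A OR D OR NOT B)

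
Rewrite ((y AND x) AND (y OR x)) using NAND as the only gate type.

((((y NAND x) NAND (y NAND x)) NAND ((y NAND y) NAND (x NAND x))) NAND (((y NAND x) NAND (y NAND x)) NAND ((y NAND y) NAND (x NAND x))))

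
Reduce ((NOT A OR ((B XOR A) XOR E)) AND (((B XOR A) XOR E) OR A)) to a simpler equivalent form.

By distribution ((E OR v) AND (E OR NOT v) = E):
= ((B XOR A) XOR E)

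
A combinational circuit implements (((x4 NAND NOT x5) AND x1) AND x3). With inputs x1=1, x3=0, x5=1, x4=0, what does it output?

Substituting: (((0 NAND NOT 1) AND 1) AND 0)
= 0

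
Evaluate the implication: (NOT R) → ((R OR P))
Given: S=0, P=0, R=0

Antecedent (NOT R) = 1; consequent ((R OR P)) = 0.
1 → 0 = 0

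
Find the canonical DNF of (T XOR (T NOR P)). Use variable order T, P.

(NOT T AND NOT P) OR (T AND NOT P) OR (T AND P)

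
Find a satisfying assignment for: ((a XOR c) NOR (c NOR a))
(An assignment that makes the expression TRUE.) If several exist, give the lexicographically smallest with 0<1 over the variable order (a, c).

a=1, c=1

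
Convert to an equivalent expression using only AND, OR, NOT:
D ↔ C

(D AND C) OR (NOT D AND NOT C)
(Biconditional = both true or both false)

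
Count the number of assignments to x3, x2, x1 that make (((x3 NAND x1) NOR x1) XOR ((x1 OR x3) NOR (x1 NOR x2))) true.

Satisfying assignments: (0,1,0)
Count: 1 out of 8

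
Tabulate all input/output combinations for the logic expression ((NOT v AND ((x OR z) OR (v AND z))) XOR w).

w | x | v | z | Output
----------------------
0 | 0 | 0 | 0 | 0
0 | 0 | 0 | 1 | 1
0 | 0 | 1 | 0 | 0
0 | 0 | 1 | 1 | 0
0 | 1 | 0 | 0 | 1
0 | 1 | 0 | 1 | 1
0 | 1 | 1 | 0 | 0
0 | 1 | 1 | 1 | 0
1 | 0 | 0 | 0 | 1
1 | 0 | 0 | 1 | 0
1 | 0 | 1 | 0 | 1
1 | 0 | 1 | 1 | 1
1 | 1 | 0 | 0 | 0
1 | 1 | 0 | 1 | 0
1 | 1 | 1 | 0 | 1
1 | 1 | 1 | 1 | 1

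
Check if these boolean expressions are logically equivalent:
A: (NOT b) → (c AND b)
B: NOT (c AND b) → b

Yes, Contrapositive is always equivalent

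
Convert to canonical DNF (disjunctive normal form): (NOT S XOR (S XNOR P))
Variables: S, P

(NOT S AND P) OR (S AND P)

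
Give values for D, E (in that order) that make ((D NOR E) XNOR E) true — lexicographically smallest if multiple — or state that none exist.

D=1, E=0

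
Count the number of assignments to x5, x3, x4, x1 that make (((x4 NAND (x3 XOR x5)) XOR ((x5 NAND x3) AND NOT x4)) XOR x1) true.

Satisfying assignments: (0,0,0,1), (0,0,1,0), (0,1,0,1), (0,1,1,1), (1,0,0,1), (1,0,1,1), (1,1,0,0), (1,1,1,0)
Count: 8 out of 16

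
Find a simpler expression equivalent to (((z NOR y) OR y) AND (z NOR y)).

By absorption (E AND (E OR v) = E):
= (z NOR y)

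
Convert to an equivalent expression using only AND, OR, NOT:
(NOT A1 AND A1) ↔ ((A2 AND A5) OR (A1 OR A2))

((NOT A1 AND A1) AND ((A2 AND A5) OR (A1 OR A2))) OR (NOT (NOT A1 AND A1) AND NOT ((A2 AND A5) OR (A1 OR A2)))
(Biconditional = both true or both false)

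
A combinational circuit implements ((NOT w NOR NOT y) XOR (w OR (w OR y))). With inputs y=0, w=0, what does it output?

Substituting: ((NOT 0 NOR NOT 0) XOR (0 OR (0 OR 0)))
= 0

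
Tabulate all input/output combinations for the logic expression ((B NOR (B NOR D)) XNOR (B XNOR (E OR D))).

E | B | D | Output
------------------
0 | 0 | 0 | 0
0 | 0 | 1 | 0
0 | 1 | 0 | 1
0 | 1 | 1 | 0
1 | 0 | 0 | 1
1 | 0 | 1 | 0
1 | 1 | 0 | 0
1 | 1 | 1 | 0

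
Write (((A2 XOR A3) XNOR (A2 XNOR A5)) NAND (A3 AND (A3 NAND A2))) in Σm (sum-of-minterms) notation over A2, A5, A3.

Σm(0, 2, 3, 4, 5, 6, 7) = (NOT A2 AND NOT A5 AND NOT A3) OR (NOT A2 AND A5 AND NOT A3) OR (NOT A2 AND A5 AND A3) OR (A2 AND NOT A5 AND NOT A3) OR (A2 AND NOT A5 AND A3) OR (A2 AND A5 AND NOT A3) OR (A2 AND A5 AND A3)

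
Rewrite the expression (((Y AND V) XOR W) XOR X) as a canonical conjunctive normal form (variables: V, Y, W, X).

(V OR Y OR W OR X) AND (V OR Y OR NOT W OR NOT X) AND (V OR NOT Y OR W OR X) AND (V OR NOT Y OR NOT W OR NOT X) AND (NOT V OR Y OR W OR X) AND (NOT V OR Y OR NOT W OR NOT X) AND (NOT V OR NOT Y OR W OR NOT X) AND (NOT V OR NOT Y OR NOT W OR X)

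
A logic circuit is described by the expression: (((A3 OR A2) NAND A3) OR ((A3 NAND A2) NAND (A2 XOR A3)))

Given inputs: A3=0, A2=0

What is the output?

Substituting: (((0 OR 0) NAND 0) OR ((0 NAND 0) NAND (0 XOR 0)))
= 1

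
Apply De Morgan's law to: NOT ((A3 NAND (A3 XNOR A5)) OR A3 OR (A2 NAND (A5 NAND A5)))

NOT (A3 NAND (A3 XNOR A5)) AND NOT A3 AND NOT (A2 NAND (A5 NAND A5))
De Morgan's: NOT(OR of terms) = AND of negations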